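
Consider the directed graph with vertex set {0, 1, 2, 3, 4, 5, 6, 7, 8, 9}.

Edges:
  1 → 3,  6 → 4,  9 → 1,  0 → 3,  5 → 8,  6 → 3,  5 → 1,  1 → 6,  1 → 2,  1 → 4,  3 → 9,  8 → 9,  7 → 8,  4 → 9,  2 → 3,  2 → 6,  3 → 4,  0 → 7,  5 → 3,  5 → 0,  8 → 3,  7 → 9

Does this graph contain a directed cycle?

Yes

DFS with white/gray/black marking, starting from 8:
8 gray
  9 gray
    1 gray
      2 gray
        6 gray
          4 gray
            4→9: 9 is gray → back edge
Back edge found, so a cycle exists: 9 → 1 → 2 → 6 → 4 → 9.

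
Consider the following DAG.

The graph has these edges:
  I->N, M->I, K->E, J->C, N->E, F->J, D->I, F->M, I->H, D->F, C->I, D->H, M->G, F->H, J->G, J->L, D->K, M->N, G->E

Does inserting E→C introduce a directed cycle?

Adding E→C creates a cycle iff C can already reach E.
Path from C: C → I → N → E.
So C → … → E → C is a cycle.

Yes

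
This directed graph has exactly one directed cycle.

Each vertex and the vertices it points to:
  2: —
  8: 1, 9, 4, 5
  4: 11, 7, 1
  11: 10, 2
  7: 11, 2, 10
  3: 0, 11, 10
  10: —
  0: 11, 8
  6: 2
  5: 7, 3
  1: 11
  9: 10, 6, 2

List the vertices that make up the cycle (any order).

0, 3, 5, 8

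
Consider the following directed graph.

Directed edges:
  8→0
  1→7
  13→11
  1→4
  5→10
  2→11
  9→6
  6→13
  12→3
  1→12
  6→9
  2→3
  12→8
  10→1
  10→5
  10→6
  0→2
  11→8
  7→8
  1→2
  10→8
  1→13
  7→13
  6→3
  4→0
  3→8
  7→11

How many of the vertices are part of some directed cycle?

9

A vertex is on a directed cycle iff it belongs to a strongly connected component of size ≥ 2 (or has a self-loop).
The vertices on cycles are {0, 2, 3, 5, 6, 8, 9, 10, 11} — 9 in total.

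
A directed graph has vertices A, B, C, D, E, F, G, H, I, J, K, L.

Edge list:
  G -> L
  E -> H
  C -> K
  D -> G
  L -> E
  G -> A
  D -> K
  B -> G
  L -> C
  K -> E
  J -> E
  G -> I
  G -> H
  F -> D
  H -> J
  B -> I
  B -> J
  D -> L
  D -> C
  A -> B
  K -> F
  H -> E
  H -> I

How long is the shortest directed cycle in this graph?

For each vertex v, BFS finds the shortest path from v back to v.
The shortest such closed walk is H → E → H, length 2.

2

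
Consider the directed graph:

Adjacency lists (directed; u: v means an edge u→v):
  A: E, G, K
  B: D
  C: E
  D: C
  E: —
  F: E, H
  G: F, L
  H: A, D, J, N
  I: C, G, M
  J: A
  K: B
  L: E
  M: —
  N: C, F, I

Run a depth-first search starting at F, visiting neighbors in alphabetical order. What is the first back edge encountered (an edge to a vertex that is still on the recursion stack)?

DFS from F (visiting neighbors in alphabetical order); mark gray on enter, black on exit:
F gray
  E gray
  E black
  H gray
    A gray
      A→E: E black — skip
      G gray
        G→F: F is gray → back edge
First back edge: G → F.

G→F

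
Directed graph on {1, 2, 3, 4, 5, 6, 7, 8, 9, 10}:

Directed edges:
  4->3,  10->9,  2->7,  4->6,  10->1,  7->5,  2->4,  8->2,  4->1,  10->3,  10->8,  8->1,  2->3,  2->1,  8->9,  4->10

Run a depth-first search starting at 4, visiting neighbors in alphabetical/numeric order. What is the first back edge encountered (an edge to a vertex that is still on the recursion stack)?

2->4

DFS from 4 (visiting neighbors in alphabetical/numeric order); mark gray on enter, black on exit:
4 gray
  1 gray
  1 black
  3 gray
  3 black
  6 gray
  6 black
  10 gray
    10→1: 1 black — skip
    10→3: 3 black — skip
    8 gray
      8→1: 1 black — skip
      2 gray
        2→1: 1 black — skip
        2→3: 3 black — skip
        2→4: 4 is gray → back edge
First back edge: 2 → 4.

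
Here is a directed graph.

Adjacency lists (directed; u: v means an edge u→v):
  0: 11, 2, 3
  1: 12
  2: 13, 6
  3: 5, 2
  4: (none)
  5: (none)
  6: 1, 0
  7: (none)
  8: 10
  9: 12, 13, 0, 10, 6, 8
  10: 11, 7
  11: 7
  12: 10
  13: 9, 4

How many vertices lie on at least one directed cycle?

6

A vertex is on a directed cycle iff it belongs to a strongly connected component of size ≥ 2 (or has a self-loop).
The vertices on cycles are {0, 2, 3, 6, 9, 13} — 6 in total.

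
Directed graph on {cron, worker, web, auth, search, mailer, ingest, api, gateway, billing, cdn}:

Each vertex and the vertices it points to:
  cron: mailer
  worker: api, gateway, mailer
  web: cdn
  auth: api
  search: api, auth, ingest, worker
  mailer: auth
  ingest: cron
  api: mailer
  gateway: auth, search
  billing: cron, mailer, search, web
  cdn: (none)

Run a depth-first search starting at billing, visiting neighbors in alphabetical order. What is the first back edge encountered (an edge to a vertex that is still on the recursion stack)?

DFS from billing (visiting neighbors in alphabetical order); mark gray on enter, black on exit:
billing gray
  cron gray
    mailer gray
      auth gray
        api gray
          api→mailer: mailer is gray → back edge
First back edge: api → mailer.

api→mailer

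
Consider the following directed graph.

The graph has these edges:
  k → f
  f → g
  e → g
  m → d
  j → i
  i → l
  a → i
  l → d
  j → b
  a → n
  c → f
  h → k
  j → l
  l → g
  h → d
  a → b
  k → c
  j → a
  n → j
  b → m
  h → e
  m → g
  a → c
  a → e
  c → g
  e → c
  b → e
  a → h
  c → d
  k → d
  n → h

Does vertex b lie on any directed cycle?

No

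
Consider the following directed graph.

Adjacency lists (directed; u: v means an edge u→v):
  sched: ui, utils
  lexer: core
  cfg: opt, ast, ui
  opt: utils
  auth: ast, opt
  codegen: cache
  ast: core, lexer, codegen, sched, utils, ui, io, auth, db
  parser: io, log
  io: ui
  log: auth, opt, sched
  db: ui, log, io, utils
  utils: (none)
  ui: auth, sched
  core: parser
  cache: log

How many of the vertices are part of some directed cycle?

12

A vertex is on a directed cycle iff it belongs to a strongly connected component of size ≥ 2 (or has a self-loop).
The vertices on cycles are {db, io, ui, ast, log, auth, core, cache, lexer, sched, parser, codegen} — 12 in total.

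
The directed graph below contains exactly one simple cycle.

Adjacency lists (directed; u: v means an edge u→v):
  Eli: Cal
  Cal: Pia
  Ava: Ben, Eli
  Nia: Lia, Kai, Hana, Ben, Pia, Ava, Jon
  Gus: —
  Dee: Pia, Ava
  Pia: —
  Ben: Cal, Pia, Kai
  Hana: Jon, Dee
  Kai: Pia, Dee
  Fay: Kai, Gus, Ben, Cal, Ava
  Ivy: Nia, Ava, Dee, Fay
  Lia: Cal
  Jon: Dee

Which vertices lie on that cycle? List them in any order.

Ava, Ben, Dee, Kai

DFS with gray/black marking from Ava:
Ava gray
  Ben gray
    Cal gray
      Pia gray
      Pia black
    Cal black
    Ben→Pia: Pia black — skip
    Kai gray
      Kai→Pia: Pia black — skip
      Dee gray
        Dee→Pia: Pia black — skip
        Dee→Ava: Ava is gray → back edge
Back edge closes the cycle Ava → Ben → Kai → Dee → Ava; its vertices are {Ava, Ben, Dee, Kai}.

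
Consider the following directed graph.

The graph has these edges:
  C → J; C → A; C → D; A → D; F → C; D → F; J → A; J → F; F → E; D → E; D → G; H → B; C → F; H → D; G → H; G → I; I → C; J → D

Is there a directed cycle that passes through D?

D is on a cycle iff D can reach itself via ≥1 edge.
D → G → H → D — yes.

Yes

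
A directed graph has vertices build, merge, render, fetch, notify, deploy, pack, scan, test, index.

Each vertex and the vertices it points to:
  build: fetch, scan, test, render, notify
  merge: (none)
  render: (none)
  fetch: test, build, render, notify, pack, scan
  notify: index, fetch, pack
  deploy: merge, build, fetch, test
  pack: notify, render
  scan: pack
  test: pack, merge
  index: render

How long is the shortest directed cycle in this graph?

For each vertex v, BFS finds the shortest path from v back to v.
The shortest such closed walk is build → fetch → build, length 2.

2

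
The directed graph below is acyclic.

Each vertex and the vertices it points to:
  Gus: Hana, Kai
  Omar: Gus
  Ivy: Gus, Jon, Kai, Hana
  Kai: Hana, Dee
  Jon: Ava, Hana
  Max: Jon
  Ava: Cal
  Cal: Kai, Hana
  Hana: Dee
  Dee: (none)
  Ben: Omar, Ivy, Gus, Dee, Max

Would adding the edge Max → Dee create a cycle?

No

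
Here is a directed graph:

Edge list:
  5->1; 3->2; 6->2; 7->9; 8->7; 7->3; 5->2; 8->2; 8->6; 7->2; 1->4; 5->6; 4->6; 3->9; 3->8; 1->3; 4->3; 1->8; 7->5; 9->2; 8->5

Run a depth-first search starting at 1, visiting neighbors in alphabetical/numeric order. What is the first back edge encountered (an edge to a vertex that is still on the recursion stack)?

5→1

DFS from 1 (visiting neighbors in alphabetical/numeric order); mark gray on enter, black on exit:
1 gray
  3 gray
    2 gray
    2 black
    8 gray
      8→2: 2 black — skip
      5 gray
        5→1: 1 is gray → back edge
First back edge: 5 → 1.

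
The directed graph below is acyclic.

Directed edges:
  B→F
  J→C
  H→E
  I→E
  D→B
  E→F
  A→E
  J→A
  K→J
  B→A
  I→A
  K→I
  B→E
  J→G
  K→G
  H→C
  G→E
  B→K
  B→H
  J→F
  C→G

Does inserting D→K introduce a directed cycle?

No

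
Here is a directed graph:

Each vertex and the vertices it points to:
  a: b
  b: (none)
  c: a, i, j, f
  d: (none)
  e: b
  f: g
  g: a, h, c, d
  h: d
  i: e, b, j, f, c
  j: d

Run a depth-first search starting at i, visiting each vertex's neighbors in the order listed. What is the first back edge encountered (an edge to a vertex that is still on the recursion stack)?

c->i

DFS from i (visiting each vertex's neighbors in the order listed); mark gray on enter, black on exit:
i gray
  e gray
    b gray
    b black
  e black
  i→b: b black — skip
  j gray
    d gray
    d black
  j black
  f gray
    g gray
      a gray
        a→b: b black — skip
      a black
      h gray
        h→d: d black — skip
      h black
      c gray
        c→a: a black — skip
        c→i: i is gray → back edge
First back edge: c → i.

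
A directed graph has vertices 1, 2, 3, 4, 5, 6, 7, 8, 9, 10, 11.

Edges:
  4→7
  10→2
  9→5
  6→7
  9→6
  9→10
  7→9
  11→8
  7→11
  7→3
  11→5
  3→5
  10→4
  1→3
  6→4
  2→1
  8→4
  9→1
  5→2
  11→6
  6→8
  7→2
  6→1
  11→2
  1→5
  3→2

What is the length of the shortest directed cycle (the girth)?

3

For each vertex v, BFS finds the shortest path from v back to v.
The shortest such closed walk is 7 → 11 → 6 → 7, length 3.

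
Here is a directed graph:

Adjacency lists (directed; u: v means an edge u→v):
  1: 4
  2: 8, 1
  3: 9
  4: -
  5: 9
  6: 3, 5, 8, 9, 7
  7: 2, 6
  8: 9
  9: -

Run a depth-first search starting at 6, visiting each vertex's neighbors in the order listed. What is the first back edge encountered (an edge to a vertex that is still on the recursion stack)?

DFS from 6 (visiting each vertex's neighbors in the order listed); mark gray on enter, black on exit:
6 gray
  3 gray
    9 gray
    9 black
  3 black
  5 gray
    5→9: 9 black — skip
  5 black
  8 gray
    8→9: 9 black — skip
  8 black
  6→9: 9 black — skip
  7 gray
    2 gray
      2→8: 8 black — skip
      1 gray
        4 gray
        4 black
      1 black
    2 black
    7→6: 6 is gray → back edge
First back edge: 7 → 6.

7→6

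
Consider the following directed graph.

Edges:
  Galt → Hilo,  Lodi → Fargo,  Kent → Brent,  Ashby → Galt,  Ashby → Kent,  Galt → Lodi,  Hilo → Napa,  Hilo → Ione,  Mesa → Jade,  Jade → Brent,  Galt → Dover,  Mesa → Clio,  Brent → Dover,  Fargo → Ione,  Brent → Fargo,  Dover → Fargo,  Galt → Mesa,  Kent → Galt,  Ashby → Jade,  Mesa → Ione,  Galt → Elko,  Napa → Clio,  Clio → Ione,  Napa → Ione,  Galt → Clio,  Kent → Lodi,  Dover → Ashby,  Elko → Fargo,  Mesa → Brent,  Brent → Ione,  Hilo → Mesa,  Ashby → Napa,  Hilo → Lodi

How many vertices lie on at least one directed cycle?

8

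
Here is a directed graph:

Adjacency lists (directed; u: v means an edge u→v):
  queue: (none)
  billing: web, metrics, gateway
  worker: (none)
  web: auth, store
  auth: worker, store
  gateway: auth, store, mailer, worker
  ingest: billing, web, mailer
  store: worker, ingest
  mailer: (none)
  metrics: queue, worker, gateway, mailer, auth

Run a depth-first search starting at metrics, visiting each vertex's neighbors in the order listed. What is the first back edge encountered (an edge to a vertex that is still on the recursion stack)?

DFS from metrics (visiting each vertex's neighbors in the order listed); mark gray on enter, black on exit:
metrics gray
  queue gray
  queue black
  worker gray
  worker black
  gateway gray
    auth gray
      auth→worker: worker black — skip
      store gray
        store→worker: worker black — skip
        ingest gray
          billing gray
            web gray
              web→auth: auth is gray → back edge
First back edge: web → auth.

web→auth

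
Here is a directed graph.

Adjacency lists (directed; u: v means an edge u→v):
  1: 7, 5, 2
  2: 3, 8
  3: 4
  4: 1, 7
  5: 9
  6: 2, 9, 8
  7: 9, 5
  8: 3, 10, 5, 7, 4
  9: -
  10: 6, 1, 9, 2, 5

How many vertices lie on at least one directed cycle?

7

A vertex is on a directed cycle iff it belongs to a strongly connected component of size ≥ 2 (or has a self-loop).
The vertices on cycles are {1, 2, 3, 4, 6, 8, 10} — 7 in total.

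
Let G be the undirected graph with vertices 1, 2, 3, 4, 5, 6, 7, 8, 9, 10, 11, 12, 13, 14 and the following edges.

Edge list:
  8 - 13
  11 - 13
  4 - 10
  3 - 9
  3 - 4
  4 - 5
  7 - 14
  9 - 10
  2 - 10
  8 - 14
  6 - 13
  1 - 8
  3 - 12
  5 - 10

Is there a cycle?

Yes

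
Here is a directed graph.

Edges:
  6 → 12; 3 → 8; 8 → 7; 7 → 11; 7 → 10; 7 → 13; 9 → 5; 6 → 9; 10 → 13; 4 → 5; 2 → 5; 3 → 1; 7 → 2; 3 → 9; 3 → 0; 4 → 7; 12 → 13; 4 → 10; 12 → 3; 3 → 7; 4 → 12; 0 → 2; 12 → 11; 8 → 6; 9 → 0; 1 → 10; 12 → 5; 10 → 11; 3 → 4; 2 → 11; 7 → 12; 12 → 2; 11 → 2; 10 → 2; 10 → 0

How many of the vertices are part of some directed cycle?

A vertex is on a directed cycle iff it belongs to a strongly connected component of size ≥ 2 (or has a self-loop).
The vertices on cycles are {2, 3, 4, 6, 7, 8, 11, 12} — 8 in total.

8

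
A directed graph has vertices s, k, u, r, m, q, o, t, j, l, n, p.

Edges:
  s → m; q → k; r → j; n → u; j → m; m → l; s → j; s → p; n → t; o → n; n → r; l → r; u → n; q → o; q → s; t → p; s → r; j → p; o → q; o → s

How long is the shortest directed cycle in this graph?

For each vertex v, BFS finds the shortest path from v back to v.
The shortest such closed walk is q → o → q, length 2.

2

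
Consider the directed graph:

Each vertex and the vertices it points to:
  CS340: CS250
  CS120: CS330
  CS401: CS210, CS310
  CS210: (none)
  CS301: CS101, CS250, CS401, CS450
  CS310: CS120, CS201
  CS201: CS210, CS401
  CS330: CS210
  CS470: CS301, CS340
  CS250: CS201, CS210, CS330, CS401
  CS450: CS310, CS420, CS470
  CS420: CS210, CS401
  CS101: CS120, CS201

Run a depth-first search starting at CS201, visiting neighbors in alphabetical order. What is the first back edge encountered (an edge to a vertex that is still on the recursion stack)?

DFS from CS201 (visiting neighbors in alphabetical order); mark gray on enter, black on exit:
CS201 gray
  CS210 gray
  CS210 black
  CS401 gray
    CS401→CS210: CS210 black — skip
    CS310 gray
      CS120 gray
        CS330 gray
          CS330→CS210: CS210 black — skip
        CS330 black
      CS120 black
      CS310→CS201: CS201 is gray → back edge
First back edge: CS310 → CS201.

CS310->CS201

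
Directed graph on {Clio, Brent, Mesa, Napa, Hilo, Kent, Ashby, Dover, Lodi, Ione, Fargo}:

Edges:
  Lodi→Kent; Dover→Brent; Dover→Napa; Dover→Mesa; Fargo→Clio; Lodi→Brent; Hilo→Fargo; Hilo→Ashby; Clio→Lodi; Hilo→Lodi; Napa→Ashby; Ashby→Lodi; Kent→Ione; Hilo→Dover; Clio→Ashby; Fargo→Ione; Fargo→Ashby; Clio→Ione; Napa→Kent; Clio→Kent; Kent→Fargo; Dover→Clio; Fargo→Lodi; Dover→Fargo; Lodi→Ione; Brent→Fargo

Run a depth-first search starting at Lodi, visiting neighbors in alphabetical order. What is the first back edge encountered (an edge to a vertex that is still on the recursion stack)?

DFS from Lodi (visiting neighbors in alphabetical order); mark gray on enter, black on exit:
Lodi gray
  Brent gray
    Fargo gray
      Ashby gray
        Ashby→Lodi: Lodi is gray → back edge
First back edge: Ashby → Lodi.

Ashby→Lodi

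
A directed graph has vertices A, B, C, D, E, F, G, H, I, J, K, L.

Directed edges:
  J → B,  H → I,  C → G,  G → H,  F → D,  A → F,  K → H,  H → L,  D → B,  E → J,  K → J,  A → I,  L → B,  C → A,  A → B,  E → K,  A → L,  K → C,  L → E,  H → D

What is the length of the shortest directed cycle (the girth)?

4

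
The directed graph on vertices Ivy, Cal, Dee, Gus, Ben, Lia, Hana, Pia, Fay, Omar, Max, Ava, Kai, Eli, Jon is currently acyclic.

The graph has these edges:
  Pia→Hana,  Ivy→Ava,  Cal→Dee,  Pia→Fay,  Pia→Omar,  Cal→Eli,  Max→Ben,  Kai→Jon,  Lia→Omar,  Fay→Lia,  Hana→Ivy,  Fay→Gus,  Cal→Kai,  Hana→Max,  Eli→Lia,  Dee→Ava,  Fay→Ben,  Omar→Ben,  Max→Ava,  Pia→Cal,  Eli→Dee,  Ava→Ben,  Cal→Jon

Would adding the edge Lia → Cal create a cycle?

Yes

Adding Lia→Cal creates a cycle iff Cal can already reach Lia.
Path from Cal: Cal → Eli → Lia.
So Cal → … → Lia → Cal is a cycle.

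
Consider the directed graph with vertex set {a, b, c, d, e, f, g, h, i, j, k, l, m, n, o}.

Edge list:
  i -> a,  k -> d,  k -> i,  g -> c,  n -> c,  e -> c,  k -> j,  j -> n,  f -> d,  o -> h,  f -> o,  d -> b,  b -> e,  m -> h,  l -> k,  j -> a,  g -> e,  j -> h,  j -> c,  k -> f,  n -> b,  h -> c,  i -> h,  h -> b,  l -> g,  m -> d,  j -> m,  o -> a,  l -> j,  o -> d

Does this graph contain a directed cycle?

DFS with white/gray/black marking, starting from b:
b gray
  e gray
    c gray
    c black
  e black
b black
a gray
a black
d gray
  d→b: b black — skip
d black
f gray
  o gray
    o→d: d black — skip
    h gray
      h→b: b black — skip
      h→c: c black — skip
    h black
    o→a: a black — skip
  o black
  f→d: d black — skip
f black
g gray
  g→c: c black — skip
  g→e: e black — skip
g black
i gray
  i→a: a black — skip
  i→h: h black — skip
i black
j gray
  m gray
    m→h: h black — skip
    m→d: d black — skip
  m black
  j→a: a black — skip
  j→h: h black — skip
  j→c: c black — skip
  n gray
    n→b: b black — skip
    n→c: c black — skip
  n black
j black
k gray
  k→i: i black — skip
  k→f: f black — skip
  k→d: d black — skip
  k→j: j black — skip
k black
l gray
  l→j: j black — skip
  l→k: k black — skip
  l→g: g black — skip
l black
Every edge goes to a white or black vertex — no back edge, so the graph is acyclic.

No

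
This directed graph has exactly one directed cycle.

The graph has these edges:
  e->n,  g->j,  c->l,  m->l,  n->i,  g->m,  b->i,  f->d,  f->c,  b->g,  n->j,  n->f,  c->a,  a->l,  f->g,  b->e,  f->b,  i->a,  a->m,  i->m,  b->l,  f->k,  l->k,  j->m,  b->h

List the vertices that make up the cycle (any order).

b, e, f, n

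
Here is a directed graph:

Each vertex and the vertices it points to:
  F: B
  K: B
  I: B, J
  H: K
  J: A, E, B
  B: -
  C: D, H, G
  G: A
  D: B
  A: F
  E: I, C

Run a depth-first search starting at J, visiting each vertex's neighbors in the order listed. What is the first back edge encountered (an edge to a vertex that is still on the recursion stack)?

DFS from J (visiting each vertex's neighbors in the order listed); mark gray on enter, black on exit:
J gray
  A gray
    F gray
      B gray
      B black
    F black
  A black
  E gray
    I gray
      I→B: B black — skip
      I→J: J is gray → back edge
First back edge: I → J.

I→J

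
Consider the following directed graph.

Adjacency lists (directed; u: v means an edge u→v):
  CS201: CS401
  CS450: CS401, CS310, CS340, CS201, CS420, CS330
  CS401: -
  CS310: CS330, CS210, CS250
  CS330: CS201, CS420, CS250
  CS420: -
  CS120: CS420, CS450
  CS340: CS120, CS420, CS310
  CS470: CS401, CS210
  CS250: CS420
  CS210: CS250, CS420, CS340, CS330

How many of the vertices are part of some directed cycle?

5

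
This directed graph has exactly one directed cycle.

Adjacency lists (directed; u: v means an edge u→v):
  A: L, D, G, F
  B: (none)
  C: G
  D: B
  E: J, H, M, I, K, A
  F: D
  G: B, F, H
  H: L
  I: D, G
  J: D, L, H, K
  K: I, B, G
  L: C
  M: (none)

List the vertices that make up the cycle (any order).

DFS with gray/black marking from H:
H gray
  L gray
    C gray
      G gray
        B gray
        B black
        F gray
          D gray
            D→B: B black — skip
          D black
        F black
        G→H: H is gray → back edge
Back edge closes the cycle H → L → C → G → H; its vertices are {C, G, H, L}.

C, G, H, L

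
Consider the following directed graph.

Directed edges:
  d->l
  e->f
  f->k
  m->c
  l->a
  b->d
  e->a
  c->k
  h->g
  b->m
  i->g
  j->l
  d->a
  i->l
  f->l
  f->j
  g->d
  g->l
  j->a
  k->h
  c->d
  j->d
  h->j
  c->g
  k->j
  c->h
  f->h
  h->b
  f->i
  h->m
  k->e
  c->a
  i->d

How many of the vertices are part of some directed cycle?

7

A vertex is on a directed cycle iff it belongs to a strongly connected component of size ≥ 2 (or has a self-loop).
The vertices on cycles are {b, c, e, f, h, k, m} — 7 in total.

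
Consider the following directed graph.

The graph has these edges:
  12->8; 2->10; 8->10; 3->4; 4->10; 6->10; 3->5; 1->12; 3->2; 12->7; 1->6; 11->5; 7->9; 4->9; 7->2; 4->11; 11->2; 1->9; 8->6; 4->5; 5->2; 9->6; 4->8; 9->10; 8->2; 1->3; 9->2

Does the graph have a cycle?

DFS with white/gray/black marking, starting from 2:
2 gray
  10 gray
  10 black
2 black
1 gray
  3 gray
    3→2: 2 black — skip
    5 gray
      5→2: 2 black — skip
    5 black
    4 gray
      9 gray
        9→10: 10 black — skip
        9→2: 2 black — skip
        6 gray
          6→10: 10 black — skip
        6 black
      9 black
      4→10: 10 black — skip
      8 gray
        8→6: 6 black — skip
        8→10: 10 black — skip
        8→2: 2 black — skip
      8 black
      4→5: 5 black — skip
      11 gray
        11→5: 5 black — skip
        11→2: 2 black — skip
      11 black
    4 black
  3 black
  1→6: 6 black — skip
  12 gray
    7 gray
      7→9: 9 black — skip
      7→2: 2 black — skip
    7 black
    12→8: 8 black — skip
  12 black
  1→9: 9 black — skip
1 black
Every edge goes to a white or black vertex — no back edge, so the graph is acyclic.

No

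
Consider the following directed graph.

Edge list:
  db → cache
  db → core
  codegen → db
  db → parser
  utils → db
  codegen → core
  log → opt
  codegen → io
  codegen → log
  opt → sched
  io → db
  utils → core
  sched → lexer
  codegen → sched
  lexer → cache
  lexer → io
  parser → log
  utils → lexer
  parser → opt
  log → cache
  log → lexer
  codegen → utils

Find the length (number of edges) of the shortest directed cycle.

5

For each vertex v, BFS finds the shortest path from v back to v.
The shortest such closed walk is log → lexer → io → db → parser → log, length 5.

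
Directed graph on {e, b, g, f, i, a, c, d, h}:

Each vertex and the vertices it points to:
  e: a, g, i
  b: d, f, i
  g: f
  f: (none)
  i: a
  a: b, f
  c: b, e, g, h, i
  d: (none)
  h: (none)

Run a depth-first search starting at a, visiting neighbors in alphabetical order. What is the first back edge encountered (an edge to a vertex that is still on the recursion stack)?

i→a

DFS from a (visiting neighbors in alphabetical order); mark gray on enter, black on exit:
a gray
  b gray
    d gray
    d black
    f gray
    f black
    i gray
      i→a: a is gray → back edge
First back edge: i → a.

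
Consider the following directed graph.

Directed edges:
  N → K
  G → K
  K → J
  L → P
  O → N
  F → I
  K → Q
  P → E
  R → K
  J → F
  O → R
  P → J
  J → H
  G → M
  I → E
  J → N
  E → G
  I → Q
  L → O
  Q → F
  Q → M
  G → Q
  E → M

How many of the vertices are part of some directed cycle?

8

A vertex is on a directed cycle iff it belongs to a strongly connected component of size ≥ 2 (or has a self-loop).
The vertices on cycles are {E, F, G, I, J, K, N, Q} — 8 in total.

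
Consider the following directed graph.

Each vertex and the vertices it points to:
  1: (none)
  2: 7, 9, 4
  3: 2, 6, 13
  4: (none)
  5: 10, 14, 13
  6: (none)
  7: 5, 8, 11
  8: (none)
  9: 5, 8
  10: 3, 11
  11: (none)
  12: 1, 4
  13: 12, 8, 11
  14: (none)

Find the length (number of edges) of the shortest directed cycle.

5

For each vertex v, BFS finds the shortest path from v back to v.
The shortest such closed walk is 5 → 10 → 3 → 2 → 9 → 5, length 5.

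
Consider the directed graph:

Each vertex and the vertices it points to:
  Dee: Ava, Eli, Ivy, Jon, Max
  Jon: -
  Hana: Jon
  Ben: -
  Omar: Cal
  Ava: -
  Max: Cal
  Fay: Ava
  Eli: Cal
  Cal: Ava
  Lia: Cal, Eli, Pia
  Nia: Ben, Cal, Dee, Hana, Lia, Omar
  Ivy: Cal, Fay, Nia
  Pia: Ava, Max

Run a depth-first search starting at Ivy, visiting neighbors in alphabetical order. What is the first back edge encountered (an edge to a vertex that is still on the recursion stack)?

DFS from Ivy (visiting neighbors in alphabetical order); mark gray on enter, black on exit:
Ivy gray
  Cal gray
    Ava gray
    Ava black
  Cal black
  Fay gray
    Fay→Ava: Ava black — skip
  Fay black
  Nia gray
    Ben gray
    Ben black
    Nia→Cal: Cal black — skip
    Dee gray
      Dee→Ava: Ava black — skip
      Eli gray
        Eli→Cal: Cal black — skip
      Eli black
      Dee→Ivy: Ivy is gray → back edge
First back edge: Dee → Ivy.

Dee→Ivy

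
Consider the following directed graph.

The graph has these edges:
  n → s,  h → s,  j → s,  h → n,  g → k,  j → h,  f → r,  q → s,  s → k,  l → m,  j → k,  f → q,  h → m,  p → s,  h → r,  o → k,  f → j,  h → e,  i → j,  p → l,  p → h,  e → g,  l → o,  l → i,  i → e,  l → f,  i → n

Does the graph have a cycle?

DFS with white/gray/black marking, starting from r:
r gray
r black
m gray
m black
i gray
  e gray
    g gray
      k gray
      k black
    g black
  e black
  n gray
    s gray
      s→k: k black — skip
    s black
  n black
  j gray
    h gray
      h→m: m black — skip
      h→s: s black — skip
      h→e: e black — skip
      h→r: r black — skip
      h→n: n black — skip
    h black
    j→s: s black — skip
    j→k: k black — skip
  j black
i black
l gray
  l→i: i black — skip
  l→m: m black — skip
  f gray
    f→r: r black — skip
    q gray
      q→s: s black — skip
    q black
    f→j: j black — skip
  f black
  o gray
    o→k: k black — skip
  o black
l black
p gray
  p→l: l black — skip
  p→s: s black — skip
  p→h: h black — skip
p black
Every edge goes to a white or black vertex — no back edge, so the graph is acyclic.

No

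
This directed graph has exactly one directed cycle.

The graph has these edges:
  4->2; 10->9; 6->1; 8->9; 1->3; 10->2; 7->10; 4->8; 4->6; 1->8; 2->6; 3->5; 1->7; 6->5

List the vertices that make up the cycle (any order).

DFS with gray/black marking from 6:
6 gray
  1 gray
    8 gray
      9 gray
      9 black
    8 black
    3 gray
      5 gray
      5 black
    3 black
    7 gray
      10 gray
        2 gray
          2→6: 6 is gray → back edge
Back edge closes the cycle 6 → 1 → 7 → 10 → 2 → 6; its vertices are {1, 2, 6, 7, 10}.

1, 2, 6, 7, 10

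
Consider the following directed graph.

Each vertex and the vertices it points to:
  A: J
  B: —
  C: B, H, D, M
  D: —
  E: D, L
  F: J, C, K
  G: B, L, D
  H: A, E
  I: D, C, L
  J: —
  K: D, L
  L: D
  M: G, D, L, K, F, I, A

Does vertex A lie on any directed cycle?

A lies on a cycle iff there is a path from A back to itself.
Exploring from A, it never reaches itself; equivalently, its strongly connected component is a singleton.

No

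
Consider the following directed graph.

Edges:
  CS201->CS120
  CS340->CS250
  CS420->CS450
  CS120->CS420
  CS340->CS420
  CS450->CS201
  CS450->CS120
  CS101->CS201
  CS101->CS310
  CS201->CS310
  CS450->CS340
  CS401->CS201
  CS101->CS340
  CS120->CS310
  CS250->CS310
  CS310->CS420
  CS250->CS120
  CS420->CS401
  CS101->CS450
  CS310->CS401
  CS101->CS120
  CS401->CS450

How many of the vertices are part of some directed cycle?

8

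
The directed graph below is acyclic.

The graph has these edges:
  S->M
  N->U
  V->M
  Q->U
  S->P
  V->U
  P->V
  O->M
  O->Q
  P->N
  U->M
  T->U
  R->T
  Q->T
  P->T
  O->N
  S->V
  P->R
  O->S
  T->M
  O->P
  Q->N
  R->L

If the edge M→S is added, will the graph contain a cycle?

Yes

Adding M→S creates a cycle iff S can already reach M.
Path from S: S → M.
So S → … → M → S is a cycle.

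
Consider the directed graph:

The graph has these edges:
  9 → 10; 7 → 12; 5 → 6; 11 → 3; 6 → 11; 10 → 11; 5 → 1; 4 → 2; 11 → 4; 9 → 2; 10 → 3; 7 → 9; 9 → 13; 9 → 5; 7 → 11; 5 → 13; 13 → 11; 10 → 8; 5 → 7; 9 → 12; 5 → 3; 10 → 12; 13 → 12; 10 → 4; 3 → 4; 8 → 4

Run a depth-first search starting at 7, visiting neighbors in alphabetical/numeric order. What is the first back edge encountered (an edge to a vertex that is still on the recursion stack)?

DFS from 7 (visiting neighbors in alphabetical/numeric order); mark gray on enter, black on exit:
7 gray
  9 gray
    2 gray
    2 black
    5 gray
      1 gray
      1 black
      3 gray
        4 gray
          4→2: 2 black — skip
        4 black
      3 black
      6 gray
        11 gray
          11→3: 3 black — skip
          11→4: 4 black — skip
        11 black
      6 black
      5→7: 7 is gray → back edge
First back edge: 5 → 7.

5→7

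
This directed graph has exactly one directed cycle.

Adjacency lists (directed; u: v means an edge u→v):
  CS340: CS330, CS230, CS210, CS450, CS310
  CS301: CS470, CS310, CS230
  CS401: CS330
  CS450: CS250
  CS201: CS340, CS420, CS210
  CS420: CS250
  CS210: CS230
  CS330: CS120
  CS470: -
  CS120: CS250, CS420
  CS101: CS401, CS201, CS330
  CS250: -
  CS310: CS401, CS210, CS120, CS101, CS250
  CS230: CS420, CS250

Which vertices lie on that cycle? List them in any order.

CS101, CS201, CS310, CS340

DFS with gray/black marking from CS310:
CS310 gray
  CS401 gray
    CS330 gray
      CS120 gray
        CS250 gray
        CS250 black
        CS420 gray
          CS420→CS250: CS250 black — skip
        CS420 black
      CS120 black
    CS330 black
  CS401 black
  CS210 gray
    CS230 gray
      CS230→CS420: CS420 black — skip
      CS230→CS250: CS250 black — skip
    CS230 black
  CS210 black
  CS310→CS120: CS120 black — skip
  CS101 gray
    CS101→CS401: CS401 black — skip
    CS201 gray
      CS340 gray
        CS340→CS330: CS330 black — skip
        CS340→CS230: CS230 black — skip
        CS340→CS210: CS210 black — skip
        CS450 gray
          CS450→CS250: CS250 black — skip
        CS450 black
        CS340→CS310: CS310 is gray → back edge
Back edge closes the cycle CS310 → CS101 → CS201 → CS340 → CS310; its vertices are {CS101, CS201, CS310, CS340}.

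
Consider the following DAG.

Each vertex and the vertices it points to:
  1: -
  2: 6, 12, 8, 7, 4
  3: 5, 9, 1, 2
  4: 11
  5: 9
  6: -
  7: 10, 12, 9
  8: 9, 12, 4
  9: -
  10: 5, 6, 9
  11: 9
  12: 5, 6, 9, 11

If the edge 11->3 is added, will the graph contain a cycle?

Yes

Adding 11→3 creates a cycle iff 3 can already reach 11.
Path from 3: 3 → 2 → 4 → 11.
So 3 → … → 11 → 3 is a cycle.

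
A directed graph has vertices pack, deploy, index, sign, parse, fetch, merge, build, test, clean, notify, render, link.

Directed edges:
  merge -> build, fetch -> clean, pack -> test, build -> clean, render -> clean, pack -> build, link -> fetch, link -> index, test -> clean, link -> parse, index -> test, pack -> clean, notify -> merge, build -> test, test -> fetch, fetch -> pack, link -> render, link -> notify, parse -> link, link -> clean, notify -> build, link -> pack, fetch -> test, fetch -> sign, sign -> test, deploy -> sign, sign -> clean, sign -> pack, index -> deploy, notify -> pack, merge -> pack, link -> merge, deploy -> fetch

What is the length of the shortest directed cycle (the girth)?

2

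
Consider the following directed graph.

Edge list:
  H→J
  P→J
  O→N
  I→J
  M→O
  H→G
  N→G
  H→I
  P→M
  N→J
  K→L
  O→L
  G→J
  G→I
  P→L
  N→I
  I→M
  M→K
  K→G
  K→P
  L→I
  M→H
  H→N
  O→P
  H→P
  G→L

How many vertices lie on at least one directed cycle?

A vertex is on a directed cycle iff it belongs to a strongly connected component of size ≥ 2 (or has a self-loop).
The vertices on cycles are {G, H, I, K, L, M, N, O, P} — 9 in total.

9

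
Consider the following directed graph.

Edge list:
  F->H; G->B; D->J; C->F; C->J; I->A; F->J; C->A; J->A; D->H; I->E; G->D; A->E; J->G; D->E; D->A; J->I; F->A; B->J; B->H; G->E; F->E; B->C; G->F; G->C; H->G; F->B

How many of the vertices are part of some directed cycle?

A vertex is on a directed cycle iff it belongs to a strongly connected component of size ≥ 2 (or has a self-loop).
The vertices on cycles are {B, C, D, F, G, H, J} — 7 in total.

7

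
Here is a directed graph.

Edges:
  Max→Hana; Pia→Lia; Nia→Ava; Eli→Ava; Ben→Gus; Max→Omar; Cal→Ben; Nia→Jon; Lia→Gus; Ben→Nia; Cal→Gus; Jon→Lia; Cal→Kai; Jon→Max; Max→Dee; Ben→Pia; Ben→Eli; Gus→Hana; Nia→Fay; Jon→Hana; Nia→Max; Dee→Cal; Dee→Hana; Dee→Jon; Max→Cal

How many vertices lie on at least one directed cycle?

A vertex is on a directed cycle iff it belongs to a strongly connected component of size ≥ 2 (or has a self-loop).
The vertices on cycles are {Ben, Cal, Dee, Jon, Max, Nia} — 6 in total.

6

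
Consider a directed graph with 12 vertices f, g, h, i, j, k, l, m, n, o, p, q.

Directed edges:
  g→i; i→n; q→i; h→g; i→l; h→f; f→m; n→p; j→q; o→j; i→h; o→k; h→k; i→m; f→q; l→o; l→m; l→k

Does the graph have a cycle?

DFS with white/gray/black marking, starting from i:
i gray
  n gray
    p gray
    p black
  n black
  m gray
  m black
  l gray
    l→m: m black — skip
    k gray
    k black
    o gray
      j gray
        q gray
          q→i: i is gray → back edge
Back edge found, so a cycle exists: i → l → o → j → q → i.

Yes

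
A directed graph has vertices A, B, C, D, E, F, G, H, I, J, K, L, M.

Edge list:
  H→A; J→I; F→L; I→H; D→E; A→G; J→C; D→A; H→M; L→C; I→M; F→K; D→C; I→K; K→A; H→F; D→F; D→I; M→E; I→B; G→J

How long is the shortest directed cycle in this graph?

5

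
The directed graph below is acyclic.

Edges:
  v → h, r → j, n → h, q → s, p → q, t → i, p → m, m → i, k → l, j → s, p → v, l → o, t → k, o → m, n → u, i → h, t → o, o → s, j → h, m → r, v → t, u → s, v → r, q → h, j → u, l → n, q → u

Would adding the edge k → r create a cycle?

No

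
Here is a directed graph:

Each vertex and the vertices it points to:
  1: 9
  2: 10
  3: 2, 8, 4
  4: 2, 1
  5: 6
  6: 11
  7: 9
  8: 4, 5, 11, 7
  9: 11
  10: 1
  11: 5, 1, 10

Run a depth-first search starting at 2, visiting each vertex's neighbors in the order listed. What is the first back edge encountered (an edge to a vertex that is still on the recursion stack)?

6→11

DFS from 2 (visiting each vertex's neighbors in the order listed); mark gray on enter, black on exit:
2 gray
  10 gray
    1 gray
      9 gray
        11 gray
          5 gray
            6 gray
              6→11: 11 is gray → back edge
First back edge: 6 → 11.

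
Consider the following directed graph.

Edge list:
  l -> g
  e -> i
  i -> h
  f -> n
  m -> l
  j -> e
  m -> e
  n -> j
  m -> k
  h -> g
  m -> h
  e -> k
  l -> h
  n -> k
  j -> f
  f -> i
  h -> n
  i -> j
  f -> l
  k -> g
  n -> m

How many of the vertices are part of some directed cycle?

A vertex is on a directed cycle iff it belongs to a strongly connected component of size ≥ 2 (or has a self-loop).
The vertices on cycles are {e, f, h, i, j, l, m, n} — 8 in total.

8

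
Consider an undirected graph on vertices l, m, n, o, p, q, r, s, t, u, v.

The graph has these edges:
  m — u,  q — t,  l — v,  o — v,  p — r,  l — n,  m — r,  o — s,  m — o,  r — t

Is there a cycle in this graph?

DFS, tracking each vertex's parent; an edge to a visited non-parent vertex closes a cycle.
Start from m:
visit m (parent –)
  visit u (parent m)
    u–m: parent, skip
  visit o (parent m)
    visit v (parent o)
      visit l (parent v)
        visit n (parent l)
          n–l: parent, skip
        l–v: parent, skip
      v–o: parent, skip
    o–m: parent, skip
    visit s (parent o)
      s–o: parent, skip
  visit r (parent m)
    visit t (parent r)
      t–r: parent, skip
      visit q (parent t)
        q–t: parent, skip
    r–m: parent, skip
    visit p (parent r)
      p–r: parent, skip
No non-parent visited neighbor found — the graph is a forest.

No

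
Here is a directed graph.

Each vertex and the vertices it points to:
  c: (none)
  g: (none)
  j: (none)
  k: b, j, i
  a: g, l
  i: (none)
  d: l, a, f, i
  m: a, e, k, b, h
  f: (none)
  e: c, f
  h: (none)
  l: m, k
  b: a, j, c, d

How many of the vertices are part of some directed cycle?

6

A vertex is on a directed cycle iff it belongs to a strongly connected component of size ≥ 2 (or has a self-loop).
The vertices on cycles are {a, b, d, k, l, m} — 6 in total.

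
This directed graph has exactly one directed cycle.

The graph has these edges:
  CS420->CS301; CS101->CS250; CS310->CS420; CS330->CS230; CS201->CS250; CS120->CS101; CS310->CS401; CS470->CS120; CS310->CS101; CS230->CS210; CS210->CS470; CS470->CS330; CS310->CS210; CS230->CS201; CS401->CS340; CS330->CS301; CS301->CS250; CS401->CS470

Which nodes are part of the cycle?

DFS with gray/black marking from CS210:
CS210 gray
  CS470 gray
    CS120 gray
      CS101 gray
        CS250 gray
        CS250 black
      CS101 black
    CS120 black
    CS330 gray
      CS301 gray
        CS301→CS250: CS250 black — skip
      CS301 black
      CS230 gray
        CS230→CS210: CS210 is gray → back edge
Back edge closes the cycle CS210 → CS470 → CS330 → CS230 → CS210; its vertices are {CS210, CS230, CS330, CS470}.

CS210, CS230, CS330, CS470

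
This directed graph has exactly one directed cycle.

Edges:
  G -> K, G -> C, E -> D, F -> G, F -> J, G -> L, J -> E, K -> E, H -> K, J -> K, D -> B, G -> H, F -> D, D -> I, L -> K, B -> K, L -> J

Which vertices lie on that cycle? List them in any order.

B, D, E, K

DFS with gray/black marking from D:
D gray
  I gray
  I black
  B gray
    K gray
      E gray
        E→D: D is gray → back edge
Back edge closes the cycle D → B → K → E → D; its vertices are {B, D, E, K}.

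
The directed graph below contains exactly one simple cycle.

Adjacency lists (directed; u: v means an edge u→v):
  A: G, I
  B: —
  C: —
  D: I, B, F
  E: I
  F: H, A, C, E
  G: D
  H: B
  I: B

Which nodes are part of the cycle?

A, D, F, G

DFS with gray/black marking from G:
G gray
  D gray
    I gray
      B gray
      B black
    I black
    D→B: B black — skip
    F gray
      H gray
        H→B: B black — skip
      H black
      A gray
        A→G: G is gray → back edge
Back edge closes the cycle G → D → F → A → G; its vertices are {A, D, F, G}.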